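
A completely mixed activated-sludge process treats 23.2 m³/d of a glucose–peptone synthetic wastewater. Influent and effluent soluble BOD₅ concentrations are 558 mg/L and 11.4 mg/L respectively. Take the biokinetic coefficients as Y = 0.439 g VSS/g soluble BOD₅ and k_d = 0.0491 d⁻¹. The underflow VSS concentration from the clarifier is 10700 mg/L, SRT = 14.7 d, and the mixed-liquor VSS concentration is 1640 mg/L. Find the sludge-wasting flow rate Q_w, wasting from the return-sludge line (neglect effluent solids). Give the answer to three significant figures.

Q_w ≈ 0.302 m³/d

From the SRT design equation V = Y Q (S₀−S) θ_c / [X (1 + k_d θ_c)] = 0.439 × 23.2 × (558 − 11.4) × 14.7 / [1640 × (1 + 0.0491 × 14.7)] = 8.18×10^4 / 2824 = 28.98 m³.
Q_w = (V·X)/(θ_c X_r) = 28.98 × 1640 / (14.7 × 10700) = 0.3022 m³/d.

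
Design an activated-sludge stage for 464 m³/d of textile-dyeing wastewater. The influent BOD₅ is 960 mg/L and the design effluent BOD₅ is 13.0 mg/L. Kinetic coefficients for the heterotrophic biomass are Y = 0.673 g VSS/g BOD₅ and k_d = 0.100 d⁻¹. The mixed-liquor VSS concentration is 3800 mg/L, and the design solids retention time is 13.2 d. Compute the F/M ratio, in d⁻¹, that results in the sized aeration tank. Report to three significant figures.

F/M ≈ 0.265 d⁻¹

Steady-state biomass mass balance: V·X·(1 + k_d·θ_c) = Y·Q·(S₀ − S)·θ_c, so V = 0.673 × 464 × (960 − 13.0) × 13.2 / [3800 × (1 + 0.100 × 13.2)] = 3.9×10^6 / 8816 = 442.8 m³.
F/M = applied load / biomass = Q·S₀/(V·X) = 464 × 960 / (442.8 × 3800) = 0.2647 d⁻¹.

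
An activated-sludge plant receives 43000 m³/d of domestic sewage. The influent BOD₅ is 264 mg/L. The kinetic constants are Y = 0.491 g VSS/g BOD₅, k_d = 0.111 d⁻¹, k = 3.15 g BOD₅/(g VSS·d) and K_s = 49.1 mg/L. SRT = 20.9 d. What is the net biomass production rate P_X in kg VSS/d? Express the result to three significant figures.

P_X ≈ 1640 kg VSS/d

Effluent substrate depends only on kinetics and SRT: S = K_s(1 + k_d θ_c) / [θ_c(Yk − k_d) − 1] = 49.1 × (1 + 0.111 × 20.9) / [20.9 × (0.491 × 3.15 − 0.111) − 1] = 163.0 / 29.01 = 5.620 mg/L.
Observed yield with endogenous decay: Y_obs = Y / (1 + k_d·θ_c) = 0.491 / (1 + 0.111 × 20.9) = 0.491 / 3.320 = 0.1479 g VSS/g BOD₅.
Substrate removed = Q·(S₀ − S) = 43000 m³/d × (264 − 5.62) g/m³ = 1.11×10^7 g/d = 11110 kg/d.
Biomass produced: P_X = Y_obs·Q·ΔS = 0.1479 × 11110 ≈ 1643 kg VSS/d.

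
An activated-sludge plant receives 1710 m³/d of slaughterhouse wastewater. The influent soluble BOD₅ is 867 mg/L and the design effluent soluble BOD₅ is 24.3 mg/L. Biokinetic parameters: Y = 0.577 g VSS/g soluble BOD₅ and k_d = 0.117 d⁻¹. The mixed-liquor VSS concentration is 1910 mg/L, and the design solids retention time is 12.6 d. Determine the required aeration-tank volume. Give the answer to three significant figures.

From the SRT design equation V = Y Q (S₀−S) θ_c / [X (1 + k_d θ_c)] = 0.577 × 1710 × (867 − 24.3) × 12.6 / [1910 × (1 + 0.117 × 12.6)] = 1.05×10^7 / 4726 = 2217 m³.

V ≈ 2220 m³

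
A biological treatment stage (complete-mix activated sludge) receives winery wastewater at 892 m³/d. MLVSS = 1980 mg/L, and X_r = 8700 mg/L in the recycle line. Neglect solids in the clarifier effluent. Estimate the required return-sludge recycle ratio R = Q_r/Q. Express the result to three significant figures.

R ≈ 0.295

Solids balance on the clarifier gives (1+R)X = R·X_r, so R = X/(X_r − X) = 1980 / (8700 − 1980) = 0.2946.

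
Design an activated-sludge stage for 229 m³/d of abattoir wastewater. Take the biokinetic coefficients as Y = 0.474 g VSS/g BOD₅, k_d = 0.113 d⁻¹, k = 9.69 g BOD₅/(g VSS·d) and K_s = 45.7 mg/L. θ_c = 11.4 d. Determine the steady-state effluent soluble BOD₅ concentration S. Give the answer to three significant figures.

Effluent substrate depends only on kinetics and SRT: S = K_s(1 + k_d θ_c) / [θ_c(Yk − k_d) − 1] = 45.7 × (1 + 0.113 × 11.4) / [11.4 × (0.474 × 9.69 − 0.113) − 1] = 104.6 / 50.07 = 2.088 mg/L.

S ≈ 2.09 mg/L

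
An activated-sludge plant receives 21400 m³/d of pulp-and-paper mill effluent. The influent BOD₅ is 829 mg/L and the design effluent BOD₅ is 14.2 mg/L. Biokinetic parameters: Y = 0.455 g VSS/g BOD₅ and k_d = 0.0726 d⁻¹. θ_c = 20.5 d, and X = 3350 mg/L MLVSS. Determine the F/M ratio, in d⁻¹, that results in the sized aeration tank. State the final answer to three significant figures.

F/M ≈ 0.271 d⁻¹

From the SRT design equation V = Y Q (S₀−S) θ_c / [X (1 + k_d θ_c)] = 0.455 × 21400 × (829 − 14.2) × 20.5 / [3350 × (1 + 0.0726 × 20.5)] = 1.63×10^8 / 8336 = 19511 m³.
F/M = Q·S₀ / (V·X) = 21400 × 829 / (19511 × 3350) = 0.2714 g BOD₅·(g VSS·d)⁻¹.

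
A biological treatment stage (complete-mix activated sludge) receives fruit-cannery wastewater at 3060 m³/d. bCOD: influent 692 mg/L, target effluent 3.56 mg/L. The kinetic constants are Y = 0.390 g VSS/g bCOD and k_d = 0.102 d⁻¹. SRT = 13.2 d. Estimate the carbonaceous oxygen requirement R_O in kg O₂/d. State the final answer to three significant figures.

R_O ≈ 1610 kg O₂/d

Observed yield with endogenous decay: Y_obs = Y / (1 + k_d·θ_c) = 0.390 / (1 + 0.102 × 13.2) = 0.390 / 2.346 = 0.1662 g VSS/g bCOD.
Q·(S₀ − S) = 3060 × (692 − 3.56) × 10⁻³ = 2107 kg/d removed.
Net sludge production P_X = 0.1662 × 2107 = 350.1 kg VSS/d.
Carbonaceous O₂ demand = substrate oxidised − cell-mass equivalent = 2107 − 1.42 × 350.1 = 1609 kg O₂/d.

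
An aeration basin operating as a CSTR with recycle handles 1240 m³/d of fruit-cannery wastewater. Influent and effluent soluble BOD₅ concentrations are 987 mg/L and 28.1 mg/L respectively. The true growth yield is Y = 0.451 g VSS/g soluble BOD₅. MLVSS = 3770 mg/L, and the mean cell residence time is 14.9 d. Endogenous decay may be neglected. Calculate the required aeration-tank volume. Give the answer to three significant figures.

V·X = Y·Q·ΔS·θ_c gives V = 0.451 × 1240 × (987 − 28.1) × 14.9 / 3770 = 2119 m³.

V ≈ 2120 m³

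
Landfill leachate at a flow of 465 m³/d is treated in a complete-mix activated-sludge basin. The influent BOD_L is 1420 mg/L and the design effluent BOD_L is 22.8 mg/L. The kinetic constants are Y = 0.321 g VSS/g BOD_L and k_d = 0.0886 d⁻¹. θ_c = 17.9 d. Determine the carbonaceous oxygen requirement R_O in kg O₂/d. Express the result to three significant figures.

R_O ≈ 535 kg O₂/d

Correct the yield for decay: Y_obs = Y/(1 + k_d θ_c) = 0.321 / (1 + 0.0886 × 17.9) = 0.321 / 2.586 = 0.1241.
ΔS = 1420 − 22.8 = 1397 mg/L, so the substrate removal rate is 465 × 1397/1000 = 649.7 kg BOD_L/d.
P_X = Y_obs·Q·(S₀ − S) = 0.1241 × 649.7 = 80.65 kg VSS/d.
R_O = Q·ΔS − 1.42 P_X = 649.7 − 114.5 = 535.2 kg O₂/d.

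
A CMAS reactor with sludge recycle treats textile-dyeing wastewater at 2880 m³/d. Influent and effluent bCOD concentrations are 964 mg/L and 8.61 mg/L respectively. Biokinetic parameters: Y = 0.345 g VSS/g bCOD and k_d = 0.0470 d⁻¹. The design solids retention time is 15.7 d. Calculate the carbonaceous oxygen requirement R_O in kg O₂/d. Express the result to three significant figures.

Correct the yield for decay: Y_obs = Y/(1 + k_d θ_c) = 0.345 / (1 + 0.0470 × 15.7) = 0.345 / 1.738 = 0.1985.
Q·(S₀ − S) = 2880 × (964 − 8.61) × 10⁻³ = 2752 kg/d removed.
Biomass synthesised: P_X = Y_obs × 2752 = 546.2 kg VSS/d.
R_O = Q·ΔS − 1.42 P_X = 2752 − 775.6 = 1976 kg O₂/d.

R_O ≈ 1980 kg O₂/d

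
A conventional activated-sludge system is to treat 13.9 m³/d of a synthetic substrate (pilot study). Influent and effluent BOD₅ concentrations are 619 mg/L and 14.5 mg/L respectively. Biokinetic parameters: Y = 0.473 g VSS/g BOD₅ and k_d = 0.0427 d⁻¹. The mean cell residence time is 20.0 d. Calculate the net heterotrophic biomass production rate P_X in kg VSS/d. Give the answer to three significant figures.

Observed yield with endogenous decay: Y_obs = Y / (1 + k_d·θ_c) = 0.473 / (1 + 0.0427 × 20.0) = 0.473 / 1.854 = 0.2551 g VSS/g BOD₅.
ΔS = 619 − 14.5 = 604.5 mg/L, so the substrate removal rate is 13.9 × 604.5/1000 = 8.403 kg BOD₅/d.
P_X = Y_obs · Q(S₀ − S) = 0.2551 × 8.403 = 2.144 kg VSS/d.

P_X ≈ 2.14 kg VSS/d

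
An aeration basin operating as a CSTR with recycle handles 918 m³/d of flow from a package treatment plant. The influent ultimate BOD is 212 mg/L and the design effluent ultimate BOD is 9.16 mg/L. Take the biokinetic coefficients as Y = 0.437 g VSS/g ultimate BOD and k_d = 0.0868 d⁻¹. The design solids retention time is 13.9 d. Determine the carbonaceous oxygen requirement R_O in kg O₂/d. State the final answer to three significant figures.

R_O ≈ 134 kg O₂/d

The observed yield is Y_obs = Y/(1 + k_d·θ_c) = 0.437 / (1 + 0.0868 × 13.9) = 0.437 / 2.207 = 0.1980 g VSS per g ultimate BOD removed.
Q·(S₀ − S) = 918 × (212 − 9.16) × 10⁻³ = 186.2 kg/d removed.
Biomass synthesised: P_X = Y_obs × 186.2 = 36.88 kg VSS/d.
R_O = Q·ΔS − 1.42 P_X = 186.2 − 52.37 = 133.8 kg O₂/d.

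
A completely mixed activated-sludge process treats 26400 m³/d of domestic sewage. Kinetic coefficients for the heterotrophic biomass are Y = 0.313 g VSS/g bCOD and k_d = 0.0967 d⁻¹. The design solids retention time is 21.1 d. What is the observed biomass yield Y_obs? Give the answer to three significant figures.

Correct the yield for decay: Y_obs = Y/(1 + k_d θ_c) = 0.313 / (1 + 0.0967 × 21.1) = 0.313 / 3.040 = 0.1029.

Y_obs ≈ 0.103 g VSS/g bCOD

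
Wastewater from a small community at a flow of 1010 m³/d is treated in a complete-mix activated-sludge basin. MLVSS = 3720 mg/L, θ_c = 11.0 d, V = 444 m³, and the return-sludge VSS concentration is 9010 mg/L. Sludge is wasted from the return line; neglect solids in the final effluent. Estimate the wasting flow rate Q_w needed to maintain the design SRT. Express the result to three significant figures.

Q_w ≈ 16.7 m³/d

θ_c = V·X/(Q_w·X_r) when wasting from the recycle, so Q_w = V·X/(θ_c·X_r) = 444.0 × 3720 / (11.0 × 9010) = 16.67 m³/d.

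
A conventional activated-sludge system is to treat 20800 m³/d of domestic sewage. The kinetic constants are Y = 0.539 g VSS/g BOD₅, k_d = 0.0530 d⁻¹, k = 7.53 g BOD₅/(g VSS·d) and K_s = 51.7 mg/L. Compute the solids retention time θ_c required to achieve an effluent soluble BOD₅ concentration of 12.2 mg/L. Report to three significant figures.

Specific growth rate at S = 12.2 mg/L: μ = YkS/(K_s+S) = 0.539·7.53·12.2/(51.7+12.2) = 0.7749 d⁻¹.
1/θ_c = 0.7749 − 0.0530 = 0.7219 d⁻¹, so θ_c = 1.385 d.

θ_c ≈ 1.39 d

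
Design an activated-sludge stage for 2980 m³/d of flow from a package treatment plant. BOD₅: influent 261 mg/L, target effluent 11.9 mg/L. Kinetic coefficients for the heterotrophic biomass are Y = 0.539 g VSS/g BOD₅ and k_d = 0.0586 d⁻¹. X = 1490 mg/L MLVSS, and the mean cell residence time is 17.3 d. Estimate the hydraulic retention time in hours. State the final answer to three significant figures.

Rearranging the biomass balance for a CMAS with decay, V = Y·Q·ΔS·θ_c / [X·(1+k_d θ_c)] = 0.539 × 2980 × (261 − 11.9) × 17.3 / [1490 × (1 + 0.0586 × 17.3)] = 6.92×10^6 / 3001 = 2307 m³.
τ = V/Q = 2307/2980 = 0.7741 d, or 18.58 h.

τ ≈ 18.6 h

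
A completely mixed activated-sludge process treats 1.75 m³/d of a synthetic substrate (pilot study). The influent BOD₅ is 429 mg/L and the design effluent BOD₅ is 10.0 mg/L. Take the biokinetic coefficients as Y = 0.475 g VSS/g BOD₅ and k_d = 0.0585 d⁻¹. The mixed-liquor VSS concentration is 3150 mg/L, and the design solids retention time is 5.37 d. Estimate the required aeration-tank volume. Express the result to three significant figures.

V ≈ 0.452 m³

From the SRT design equation V = Y Q (S₀−S) θ_c / [X (1 + k_d θ_c)] = 0.475 × 1.75 × (429 − 10.0) × 5.37 / [3150 × (1 + 0.0585 × 5.37)] = 1.87×10^3 / 4140 = 0.4518 m³.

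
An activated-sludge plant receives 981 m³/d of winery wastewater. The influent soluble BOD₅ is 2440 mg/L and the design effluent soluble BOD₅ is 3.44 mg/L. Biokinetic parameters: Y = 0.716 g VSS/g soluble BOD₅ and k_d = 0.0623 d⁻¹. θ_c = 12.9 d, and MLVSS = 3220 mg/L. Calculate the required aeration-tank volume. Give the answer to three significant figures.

Rearranging the biomass balance for a CMAS with decay, V = Y·Q·ΔS·θ_c / [X·(1+k_d θ_c)] = 0.716 × 981 × (2440 − 3.44) × 12.9 / [3220 × (1 + 0.0623 × 12.9)] = 2.21×10^7 / 5808 = 3801 m³.

V ≈ 3800 m³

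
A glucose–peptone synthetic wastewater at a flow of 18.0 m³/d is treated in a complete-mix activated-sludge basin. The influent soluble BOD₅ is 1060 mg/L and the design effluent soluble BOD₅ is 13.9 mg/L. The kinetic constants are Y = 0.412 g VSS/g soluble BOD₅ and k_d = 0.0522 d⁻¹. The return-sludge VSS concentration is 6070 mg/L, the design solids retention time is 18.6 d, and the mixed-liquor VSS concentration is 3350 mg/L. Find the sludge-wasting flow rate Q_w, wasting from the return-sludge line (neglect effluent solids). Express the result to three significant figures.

Rearranging the biomass balance for a CMAS with decay, V = Y·Q·ΔS·θ_c / [X·(1+k_d θ_c)] = 0.412 × 18.0 × (1060 − 13.9) × 18.6 / [3350 × (1 + 0.0522 × 18.6)] = 1.44×10^5 / 6603 = 21.85 m³.
Wasting from the return line (neglecting effluent solids): Q_w = V·X / (θ_c·X_r) = 21.85 × 3350 / (18.6 × 6070) = 0.6485 m³/d.

Q_w ≈ 0.648 m³/d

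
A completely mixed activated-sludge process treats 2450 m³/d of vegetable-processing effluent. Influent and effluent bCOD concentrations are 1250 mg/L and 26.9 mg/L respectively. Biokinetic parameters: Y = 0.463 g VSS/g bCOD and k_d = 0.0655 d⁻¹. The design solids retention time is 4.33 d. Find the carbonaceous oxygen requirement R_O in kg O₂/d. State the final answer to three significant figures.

The observed yield is Y_obs = Y/(1 + k_d·θ_c) = 0.463 / (1 + 0.0655 × 4.33) = 0.463 / 1.284 = 0.3607 g VSS per g bCOD removed.
Mass of bCOD removed per day: Q(S₀ − S) = 2450 × 1223 g/m³ = 2997 kg/d.
Net sludge production P_X = 0.3607 × 2997 = 1081 kg VSS/d.
R_O = Q·ΔS − 1.42 P_X = 2997 − 1535 = 1462 kg O₂/d.

R_O ≈ 1460 kg O₂/d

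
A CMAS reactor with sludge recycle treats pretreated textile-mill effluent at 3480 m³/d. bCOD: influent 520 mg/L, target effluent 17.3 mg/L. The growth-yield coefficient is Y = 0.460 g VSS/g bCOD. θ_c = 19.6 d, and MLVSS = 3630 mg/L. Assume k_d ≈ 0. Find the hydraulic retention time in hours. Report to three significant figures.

V·X = Y·Q·ΔS·θ_c gives V = 0.460 × 3480 × (520 − 17.3) × 19.6 / 3630 = 4345 m³.
τ = V/Q = 4345/3480 = 1.249 d, or 29.97 h.

τ ≈ 30.0 h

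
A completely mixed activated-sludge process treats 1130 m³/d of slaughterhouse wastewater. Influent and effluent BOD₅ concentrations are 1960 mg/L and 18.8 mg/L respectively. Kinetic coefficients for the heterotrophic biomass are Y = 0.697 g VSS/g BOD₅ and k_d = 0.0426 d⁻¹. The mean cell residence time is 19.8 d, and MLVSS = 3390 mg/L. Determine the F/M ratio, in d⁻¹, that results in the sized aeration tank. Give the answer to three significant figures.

Steady-state biomass mass balance: V·X·(1 + k_d·θ_c) = Y·Q·(S₀ − S)·θ_c, so V = 0.697 × 1130 × (1960 − 18.8) × 19.8 / [3390 × (1 + 0.0426 × 19.8)] = 3.03×10^7 / 6249 = 4844 m³.
F/M = Q·S₀ / (V·X) = 1130 × 1960 / (4844 × 3390) = 0.1349 g BOD₅·(g VSS·d)⁻¹.

F/M ≈ 0.135 d⁻¹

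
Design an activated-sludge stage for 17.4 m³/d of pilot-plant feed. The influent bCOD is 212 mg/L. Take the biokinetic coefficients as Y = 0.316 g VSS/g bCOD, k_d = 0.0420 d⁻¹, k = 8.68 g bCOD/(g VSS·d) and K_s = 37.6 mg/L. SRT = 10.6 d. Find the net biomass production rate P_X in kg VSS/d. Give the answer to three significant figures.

P_X ≈ 0.799 kg VSS/d

For a completely mixed reactor with recycle the Lawrence–McCarty relation gives S = K_s·(1 + k_d·θ_c) / [θ_c·(Y·k − k_d) − 1] = 37.6 × (1 + 0.0420 × 10.6) / [10.6 × (0.316 × 8.68 − 0.0420) − 1] = 54.34 / 27.63 = 1.967 mg/L.
Correct the yield for decay: Y_obs = Y/(1 + k_d θ_c) = 0.316 / (1 + 0.0420 × 10.6) = 0.316 / 1.445 = 0.2187.
Q·(S₀ − S) = 17.4 × (212 − 1.97) × 10⁻³ = 3.655 kg/d removed.
So the net sludge growth is P_X = 0.2187 × 3.655 = 0.7991 kg VSS/d.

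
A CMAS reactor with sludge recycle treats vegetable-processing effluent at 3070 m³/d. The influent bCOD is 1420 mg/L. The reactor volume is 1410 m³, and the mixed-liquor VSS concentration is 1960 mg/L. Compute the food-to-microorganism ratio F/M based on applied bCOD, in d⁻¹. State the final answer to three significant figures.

F/M ≈ 1.58 d⁻¹

Food-to-microorganism ratio F/M = Q S₀ / (V X) = 3070 × 1420 / (1410 × 1960) = 1.577 d⁻¹.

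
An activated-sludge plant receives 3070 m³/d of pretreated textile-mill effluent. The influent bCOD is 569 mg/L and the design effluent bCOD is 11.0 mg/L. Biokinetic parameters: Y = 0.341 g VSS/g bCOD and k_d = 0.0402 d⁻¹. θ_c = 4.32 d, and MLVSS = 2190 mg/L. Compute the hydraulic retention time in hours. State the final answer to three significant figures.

τ ≈ 7.68 h

Rearranging the biomass balance for a CMAS with decay, V = Y·Q·ΔS·θ_c / [X·(1+k_d θ_c)] = 0.341 × 3070 × (569 − 11.0) × 4.32 / [2190 × (1 + 0.0402 × 4.32)] = 2.52×10^6 / 2570 = 981.8 m³.
τ = V/Q = 981.8/3070 = 0.3198 d, or 7.675 h.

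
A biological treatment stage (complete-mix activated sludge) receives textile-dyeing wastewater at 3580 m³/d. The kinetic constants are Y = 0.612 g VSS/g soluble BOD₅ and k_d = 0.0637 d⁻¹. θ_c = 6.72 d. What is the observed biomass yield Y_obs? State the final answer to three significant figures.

Y_obs ≈ 0.429 g VSS/g soluble BOD₅

Y_obs = Y / (1 + k_d θ_c) = 0.612 / (1 + 0.0637 × 6.72) = 0.612 / 1.428 = 0.4286.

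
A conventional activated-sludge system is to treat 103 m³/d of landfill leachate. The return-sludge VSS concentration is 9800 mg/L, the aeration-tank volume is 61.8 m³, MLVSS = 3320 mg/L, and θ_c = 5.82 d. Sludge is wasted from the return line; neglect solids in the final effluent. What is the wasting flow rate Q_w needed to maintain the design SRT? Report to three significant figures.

θ_c = V·X/(Q_w·X_r) when wasting from the recycle, so Q_w = V·X/(θ_c·X_r) = 61.80 × 3320 / (5.82 × 9800) = 3.597 m³/d.

Q_w ≈ 3.60 m³/d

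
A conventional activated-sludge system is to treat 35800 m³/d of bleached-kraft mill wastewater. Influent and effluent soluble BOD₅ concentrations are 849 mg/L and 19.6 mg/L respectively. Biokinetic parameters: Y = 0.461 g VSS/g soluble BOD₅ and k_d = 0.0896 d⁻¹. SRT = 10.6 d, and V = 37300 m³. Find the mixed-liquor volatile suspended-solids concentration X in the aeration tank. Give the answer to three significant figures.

X ≈ 2000 mg/L

Solving the biomass balance for X: X = Y Q (S₀−S) θ_c / [V (1+k_d θ_c)] = 0.461 × 35800 × (849 − 19.6) × 10.6 / [37300 × (1 + 0.0896 × 10.6)] = 1995 mg/L.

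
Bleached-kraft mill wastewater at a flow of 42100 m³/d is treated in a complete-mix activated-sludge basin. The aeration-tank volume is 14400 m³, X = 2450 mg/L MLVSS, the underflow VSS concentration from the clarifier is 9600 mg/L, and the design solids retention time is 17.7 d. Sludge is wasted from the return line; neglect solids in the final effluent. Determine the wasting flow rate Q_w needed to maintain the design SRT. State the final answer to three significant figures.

Q_w ≈ 208 m³/d

Wasting from the return line (neglecting effluent solids): Q_w = V·X / (θ_c·X_r) = 14400 × 2450 / (17.7 × 9600) = 207.6 m³/d.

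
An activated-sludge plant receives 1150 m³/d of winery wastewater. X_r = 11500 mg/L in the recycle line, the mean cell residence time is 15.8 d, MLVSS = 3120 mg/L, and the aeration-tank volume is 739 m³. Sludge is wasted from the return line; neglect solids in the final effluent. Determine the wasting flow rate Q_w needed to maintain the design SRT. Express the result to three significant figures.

θ_c = V·X/(Q_w·X_r) when wasting from the recycle, so Q_w = V·X/(θ_c·X_r) = 739.0 × 3120 / (15.8 × 11500) = 12.69 m³/d.

Q_w ≈ 12.7 m³/d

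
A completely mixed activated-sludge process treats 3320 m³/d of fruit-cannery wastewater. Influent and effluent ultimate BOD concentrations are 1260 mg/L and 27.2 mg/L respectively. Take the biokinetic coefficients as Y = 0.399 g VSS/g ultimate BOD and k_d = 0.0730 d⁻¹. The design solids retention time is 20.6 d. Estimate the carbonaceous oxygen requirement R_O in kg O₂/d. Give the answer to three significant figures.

R_O ≈ 3170 kg O₂/d

The observed yield is Y_obs = Y/(1 + k_d·θ_c) = 0.399 / (1 + 0.0730 × 20.6) = 0.399 / 2.504 = 0.1594 g VSS per g ultimate BOD removed.
Mass of ultimate BOD removed per day: Q(S₀ − S) = 3320 × 1233 g/m³ = 4093 kg/d.
Net sludge production P_X = 0.1594 × 4093 = 652.2 kg VSS/d.
R_O = Q·(S₀ − S) − 1.42·P_X = 4093 − 1.42 × 652.2 = 3167 kg O₂/d.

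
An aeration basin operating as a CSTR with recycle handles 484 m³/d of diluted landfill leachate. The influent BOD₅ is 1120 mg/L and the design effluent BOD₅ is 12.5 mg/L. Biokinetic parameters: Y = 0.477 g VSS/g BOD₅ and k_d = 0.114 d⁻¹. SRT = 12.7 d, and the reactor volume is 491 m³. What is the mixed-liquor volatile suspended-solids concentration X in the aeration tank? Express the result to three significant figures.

X ≈ 2700 mg/L

X = Y·Q·ΔS·θ_c / [V·(1 + k_d θ_c)] = 0.477 × 484 × (1120 − 12.5) × 12.7 / [491 × (1 + 0.114 × 12.7)] = 2702 mg/L.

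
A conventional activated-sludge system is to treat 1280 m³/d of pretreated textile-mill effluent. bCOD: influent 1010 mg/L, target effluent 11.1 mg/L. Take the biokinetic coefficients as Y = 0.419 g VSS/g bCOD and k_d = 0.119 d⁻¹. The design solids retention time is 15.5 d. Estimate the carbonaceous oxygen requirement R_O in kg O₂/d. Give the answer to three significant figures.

The observed yield is Y_obs = Y/(1 + k_d·θ_c) = 0.419 / (1 + 0.119 × 15.5) = 0.419 / 2.845 = 0.1473 g VSS per g bCOD removed.
ΔS = 1010 − 11.1 = 998.9 mg/L, so the substrate removal rate is 1280 × 998.9/1000 = 1279 kg bCOD/d.
Net sludge production P_X = 0.1473 × 1279 = 188.3 kg VSS/d.
R_O = Q·(S₀ − S) − 1.42·P_X = 1279 − 1.42 × 188.3 = 1011 kg O₂/d.

R_O ≈ 1010 kg O₂/d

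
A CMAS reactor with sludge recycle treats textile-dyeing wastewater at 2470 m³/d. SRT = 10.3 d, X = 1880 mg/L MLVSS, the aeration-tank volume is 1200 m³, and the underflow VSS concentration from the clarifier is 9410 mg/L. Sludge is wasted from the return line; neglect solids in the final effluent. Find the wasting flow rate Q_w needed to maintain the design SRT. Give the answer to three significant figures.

Q_w = (V·X)/(θ_c X_r) = 1200 × 1880 / (10.3 × 9410) = 23.28 m³/d.

Q_w ≈ 23.3 m³/d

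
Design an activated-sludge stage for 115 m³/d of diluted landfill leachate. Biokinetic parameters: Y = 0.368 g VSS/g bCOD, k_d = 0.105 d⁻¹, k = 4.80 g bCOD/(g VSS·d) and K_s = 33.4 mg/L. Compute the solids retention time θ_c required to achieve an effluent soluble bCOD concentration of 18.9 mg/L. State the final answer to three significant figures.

Specific growth rate at S = 18.9 mg/L: μ = YkS/(K_s+S) = 0.368·4.80·18.9/(33.4+18.9) = 0.6383 d⁻¹.
θ_c = 1/(μ − k_d) = 1/(0.6383 − 0.105) = 1/0.5333 = 1.875 d.

θ_c ≈ 1.87 d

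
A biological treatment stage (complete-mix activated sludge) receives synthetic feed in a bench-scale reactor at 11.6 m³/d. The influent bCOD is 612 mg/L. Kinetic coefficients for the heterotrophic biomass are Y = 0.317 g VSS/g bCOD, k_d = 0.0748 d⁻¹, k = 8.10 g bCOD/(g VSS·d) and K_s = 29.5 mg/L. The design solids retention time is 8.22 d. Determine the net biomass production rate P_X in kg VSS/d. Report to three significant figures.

From the Monod/SRT balance for a CMAS, S = K_s·(1+k_d θ_c)/[θ_c·(Y k − k_d) − 1] = 29.5 × (1 + 0.0748 × 8.22) / [8.22 × (0.317 × 8.10 − 0.0748) − 1] = 47.64 / 19.49 = 2.444 mg/L.
Observed yield with endogenous decay: Y_obs = Y / (1 + k_d·θ_c) = 0.317 / (1 + 0.0748 × 8.22) = 0.317 / 1.615 = 0.1963 g VSS/g bCOD.
Q·(S₀ − S) = 11.6 × (612 − 2.44) × 10⁻³ = 7.071 kg/d removed.
So the net sludge growth is P_X = 0.1963 × 7.071 = 1.388 kg VSS/d.

P_X ≈ 1.39 kg VSS/d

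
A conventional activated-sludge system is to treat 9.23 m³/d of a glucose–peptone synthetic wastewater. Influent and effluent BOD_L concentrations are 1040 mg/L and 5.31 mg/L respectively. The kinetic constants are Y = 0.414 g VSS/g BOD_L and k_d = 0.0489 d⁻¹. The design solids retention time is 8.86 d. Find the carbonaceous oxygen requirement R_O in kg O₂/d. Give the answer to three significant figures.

R_O ≈ 5.63 kg O₂/d

Correct the yield for decay: Y_obs = Y/(1 + k_d θ_c) = 0.414 / (1 + 0.0489 × 8.86) = 0.414 / 1.433 = 0.2889.
Q·(S₀ − S) = 9.23 × (1040 − 5.31) × 10⁻³ = 9.550 kg/d removed.
Biomass synthesised: P_X = Y_obs × 9.550 = 2.759 kg VSS/d.
R_O = Q·(S₀ − S) − 1.42·P_X = 9.550 − 1.42 × 2.759 = 5.633 kg O₂/d.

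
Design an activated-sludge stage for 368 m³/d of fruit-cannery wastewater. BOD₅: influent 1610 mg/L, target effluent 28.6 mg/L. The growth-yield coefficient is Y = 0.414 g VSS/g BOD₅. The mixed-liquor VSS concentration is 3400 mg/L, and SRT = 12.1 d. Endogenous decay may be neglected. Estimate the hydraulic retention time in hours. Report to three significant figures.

Biomass mass balance (decay neglected): V·X = Y·Q·(S₀ − S)·θ_c, so V = 0.414 × 368 × (1610 − 28.6) × 12.1 / 3400 = 857.4 m³.
HRT = V/Q = 857.4 m³ / 368 m³·d⁻¹ = 2.330 d × 24 = 55.92 h.

τ ≈ 55.9 h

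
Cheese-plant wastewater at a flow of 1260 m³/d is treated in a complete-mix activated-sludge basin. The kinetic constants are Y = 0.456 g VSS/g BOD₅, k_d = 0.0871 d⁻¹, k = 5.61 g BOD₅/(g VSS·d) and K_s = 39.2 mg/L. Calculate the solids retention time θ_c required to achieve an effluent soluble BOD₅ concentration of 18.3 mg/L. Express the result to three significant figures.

From 1/θ_c = Y·k·S/(K_s + S) − k_d: Y·k·S/(K_s+S) = 0.456 × 5.61 × 18.3 / (39.2 + 18.3) = 0.8142 d⁻¹.
1/θ_c = 0.8142 − 0.0871 = 0.7271 d⁻¹, so θ_c = 1.375 d.

θ_c ≈ 1.38 d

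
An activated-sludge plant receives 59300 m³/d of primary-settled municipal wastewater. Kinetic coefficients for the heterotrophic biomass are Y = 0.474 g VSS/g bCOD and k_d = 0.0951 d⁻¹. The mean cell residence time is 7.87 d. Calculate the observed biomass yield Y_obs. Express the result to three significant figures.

Y_obs = Y / (1 + k_d θ_c) = 0.474 / (1 + 0.0951 × 7.87) = 0.474 / 1.748 = 0.2711.

Y_obs ≈ 0.271 g VSS/g bCOD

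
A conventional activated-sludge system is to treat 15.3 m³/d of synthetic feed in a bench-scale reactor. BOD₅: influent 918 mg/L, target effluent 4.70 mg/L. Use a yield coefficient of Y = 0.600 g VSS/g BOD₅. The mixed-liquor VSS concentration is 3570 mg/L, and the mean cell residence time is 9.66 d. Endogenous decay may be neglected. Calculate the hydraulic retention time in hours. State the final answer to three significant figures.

τ ≈ 35.6 h

Biomass mass balance (decay neglected): V·X = Y·Q·(S₀ − S)·θ_c, so V = 0.600 × 15.3 × (918 − 4.70) × 9.66 / 3570 = 22.69 m³.
HRT = V/Q = 22.69 m³ / 15.3 m³·d⁻¹ = 1.483 d × 24 = 35.59 h.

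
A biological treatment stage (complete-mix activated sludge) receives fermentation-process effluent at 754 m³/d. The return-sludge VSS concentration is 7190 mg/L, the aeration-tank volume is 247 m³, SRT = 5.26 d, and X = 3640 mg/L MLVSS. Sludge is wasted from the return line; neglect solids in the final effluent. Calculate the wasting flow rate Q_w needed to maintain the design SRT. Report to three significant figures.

Q_w ≈ 23.8 m³/d

Wasting from the return line (neglecting effluent solids): Q_w = V·X / (θ_c·X_r) = 247.0 × 3640 / (5.26 × 7190) = 23.77 m³/d.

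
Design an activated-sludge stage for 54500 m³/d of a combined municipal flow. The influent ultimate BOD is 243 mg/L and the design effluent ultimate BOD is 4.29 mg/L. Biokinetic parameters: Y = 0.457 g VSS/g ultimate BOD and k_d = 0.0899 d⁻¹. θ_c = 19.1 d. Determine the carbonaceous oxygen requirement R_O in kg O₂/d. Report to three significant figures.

The observed yield is Y_obs = Y/(1 + k_d·θ_c) = 0.457 / (1 + 0.0899 × 19.1) = 0.457 / 2.717 = 0.1682 g VSS per g ultimate BOD removed.
Mass of ultimate BOD removed per day: Q(S₀ − S) = 54500 × 238.7 g/m³ = 13010 kg/d.
P_X = Y_obs·Q·(S₀ − S) = 0.1682 × 13010 = 2188 kg VSS/d.
Carbonaceous O₂ demand = substrate oxidised − cell-mass equivalent = 13010 − 1.42 × 2188 = 9903 kg O₂/d.

R_O ≈ 9900 kg O₂/d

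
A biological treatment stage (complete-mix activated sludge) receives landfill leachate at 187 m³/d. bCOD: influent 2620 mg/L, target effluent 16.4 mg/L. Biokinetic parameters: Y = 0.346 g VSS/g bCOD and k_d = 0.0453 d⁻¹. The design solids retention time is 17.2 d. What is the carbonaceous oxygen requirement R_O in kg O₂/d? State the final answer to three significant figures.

Observed yield with endogenous decay: Y_obs = Y / (1 + k_d·θ_c) = 0.346 / (1 + 0.0453 × 17.2) = 0.346 / 1.779 = 0.1945 g VSS/g bCOD.
Mass of bCOD removed per day: Q(S₀ − S) = 187 × 2604 g/m³ = 486.9 kg/d.
Net sludge production P_X = 0.1945 × 486.9 = 94.68 kg VSS/d.
R_O = Q·(S₀ − S) − 1.42·P_X = 486.9 − 1.42 × 94.68 = 352.4 kg O₂/d.

R_O ≈ 352 kg O₂/d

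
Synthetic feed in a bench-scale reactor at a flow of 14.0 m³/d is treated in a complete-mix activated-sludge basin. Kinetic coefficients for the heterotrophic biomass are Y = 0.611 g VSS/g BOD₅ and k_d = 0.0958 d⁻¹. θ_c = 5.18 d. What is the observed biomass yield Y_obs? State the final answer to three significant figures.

Observed yield with endogenous decay: Y_obs = Y / (1 + k_d·θ_c) = 0.611 / (1 + 0.0958 × 5.18) = 0.611 / 1.496 = 0.4084 g VSS/g BOD₅.

Y_obs ≈ 0.408 g VSS/g BOD₅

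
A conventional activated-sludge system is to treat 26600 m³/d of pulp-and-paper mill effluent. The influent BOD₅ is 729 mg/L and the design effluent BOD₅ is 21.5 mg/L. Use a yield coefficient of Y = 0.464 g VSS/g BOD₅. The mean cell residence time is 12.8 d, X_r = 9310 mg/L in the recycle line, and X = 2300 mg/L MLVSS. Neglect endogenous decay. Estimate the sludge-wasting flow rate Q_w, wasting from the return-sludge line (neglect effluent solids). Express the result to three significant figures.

Q_w ≈ 938 m³/d

V·X = Y·Q·ΔS·θ_c gives V = 0.464 × 26600 × (729 − 21.5) × 12.8 / 2300 = 48597 m³.
Q_w = (V·X)/(θ_c X_r) = 48597 × 2300 / (12.8 × 9310) = 937.9 m³/d.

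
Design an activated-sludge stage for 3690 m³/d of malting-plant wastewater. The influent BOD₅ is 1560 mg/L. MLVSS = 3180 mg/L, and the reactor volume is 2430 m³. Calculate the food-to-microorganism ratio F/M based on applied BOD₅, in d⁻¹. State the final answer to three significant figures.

F/M ≈ 0.745 d⁻¹

F/M = Q·S₀ / (V·X) = 3690 × 1560 / (2430 × 3180) = 0.7449 g BOD₅·(g VSS·d)⁻¹.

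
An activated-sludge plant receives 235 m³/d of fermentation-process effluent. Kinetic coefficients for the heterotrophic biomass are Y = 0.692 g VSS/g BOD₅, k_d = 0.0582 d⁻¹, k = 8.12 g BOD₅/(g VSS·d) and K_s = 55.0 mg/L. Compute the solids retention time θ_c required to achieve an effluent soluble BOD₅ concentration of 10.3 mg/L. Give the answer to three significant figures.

θ_c ≈ 1.21 d

At the target effluent, Y k S/(K_s+S) = 0.692×8.12×10.3/65.30 = 0.8863 d⁻¹.
1/θ_c = 0.8863 − 0.0582 = 0.8281 d⁻¹, so θ_c = 1.208 d.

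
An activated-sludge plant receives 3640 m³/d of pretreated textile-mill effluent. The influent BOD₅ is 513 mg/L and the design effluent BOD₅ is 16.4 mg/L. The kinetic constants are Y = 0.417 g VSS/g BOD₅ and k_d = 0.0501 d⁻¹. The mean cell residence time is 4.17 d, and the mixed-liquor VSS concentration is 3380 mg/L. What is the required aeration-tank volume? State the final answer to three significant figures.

Steady-state biomass mass balance: V·X·(1 + k_d·θ_c) = Y·Q·(S₀ − S)·θ_c, so V = 0.417 × 3640 × (513 − 16.4) × 4.17 / [3380 × (1 + 0.0501 × 4.17)] = 3.14×10^6 / 4086 = 769.2 m³.

V ≈ 769 m³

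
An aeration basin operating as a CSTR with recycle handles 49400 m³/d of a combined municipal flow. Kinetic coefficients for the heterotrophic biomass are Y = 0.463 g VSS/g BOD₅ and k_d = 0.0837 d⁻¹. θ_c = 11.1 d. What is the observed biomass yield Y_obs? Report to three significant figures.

Y_obs = Y / (1 + k_d θ_c) = 0.463 / (1 + 0.0837 × 11.1) = 0.463 / 1.929 = 0.2400.

Y_obs ≈ 0.240 g VSS/g BOD₅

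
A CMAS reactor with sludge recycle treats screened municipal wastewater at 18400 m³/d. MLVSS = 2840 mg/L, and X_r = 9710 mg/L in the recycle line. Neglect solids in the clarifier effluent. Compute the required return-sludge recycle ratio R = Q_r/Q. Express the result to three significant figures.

R ≈ 0.413

R = Q_r/Q = X/(X_r − X) = 2840 / (9710 − 2840) = 0.4134.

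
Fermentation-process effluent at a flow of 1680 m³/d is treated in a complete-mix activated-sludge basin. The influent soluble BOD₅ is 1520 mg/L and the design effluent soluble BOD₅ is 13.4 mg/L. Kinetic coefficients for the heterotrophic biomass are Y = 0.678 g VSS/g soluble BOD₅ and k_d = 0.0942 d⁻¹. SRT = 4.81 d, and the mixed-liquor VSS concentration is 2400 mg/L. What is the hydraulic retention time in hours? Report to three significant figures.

Rearranging the biomass balance for a CMAS with decay, V = Y·Q·ΔS·θ_c / [X·(1+k_d θ_c)] = 0.678 × 1680 × (1520 − 13.4) × 4.81 / [2400 × (1 + 0.0942 × 4.81)] = 8.25×10^6 / 3487 = 2367 m³.
HRT = V/Q = 2367 m³ / 1680 m³·d⁻¹ = 1.409 d × 24 = 33.81 h.

τ ≈ 33.8 h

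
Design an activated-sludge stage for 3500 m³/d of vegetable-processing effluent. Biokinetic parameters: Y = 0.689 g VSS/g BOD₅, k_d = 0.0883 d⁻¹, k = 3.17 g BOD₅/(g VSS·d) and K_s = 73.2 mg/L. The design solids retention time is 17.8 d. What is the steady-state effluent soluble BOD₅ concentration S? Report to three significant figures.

S ≈ 5.19 mg/L

For a completely mixed reactor with recycle the Lawrence–McCarty relation gives S = K_s·(1 + k_d·θ_c) / [θ_c·(Y·k − k_d) − 1] = 73.2 × (1 + 0.0883 × 17.8) / [17.8 × (0.689 × 3.17 − 0.0883) − 1] = 188.3 / 36.31 = 5.185 mg/L.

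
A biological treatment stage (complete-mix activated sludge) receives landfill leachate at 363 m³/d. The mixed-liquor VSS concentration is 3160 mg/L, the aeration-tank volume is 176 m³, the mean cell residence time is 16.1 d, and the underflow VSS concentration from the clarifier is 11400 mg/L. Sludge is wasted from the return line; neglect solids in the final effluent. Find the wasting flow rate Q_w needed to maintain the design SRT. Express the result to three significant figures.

θ_c = V·X/(Q_w·X_r) when wasting from the recycle, so Q_w = V·X/(θ_c·X_r) = 176.0 × 3160 / (16.1 × 11400) = 3.030 m³/d.

Q_w ≈ 3.03 m³/d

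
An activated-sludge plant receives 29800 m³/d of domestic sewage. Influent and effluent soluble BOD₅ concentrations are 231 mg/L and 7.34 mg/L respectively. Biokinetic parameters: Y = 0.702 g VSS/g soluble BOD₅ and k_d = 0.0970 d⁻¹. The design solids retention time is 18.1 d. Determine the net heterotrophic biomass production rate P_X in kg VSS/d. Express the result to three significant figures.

Correct the yield for decay: Y_obs = Y/(1 + k_d θ_c) = 0.702 / (1 + 0.0970 × 18.1) = 0.702 / 2.756 = 0.2547.
Mass of soluble BOD₅ removed per day: Q(S₀ − S) = 29800 × 223.7 g/m³ = 6665 kg/d.
Net biomass production P_X = Y_obs × Q·(S₀ − S) = 0.2547 × 6665 = 1698 kg VSS/d.

P_X ≈ 1700 kg VSS/d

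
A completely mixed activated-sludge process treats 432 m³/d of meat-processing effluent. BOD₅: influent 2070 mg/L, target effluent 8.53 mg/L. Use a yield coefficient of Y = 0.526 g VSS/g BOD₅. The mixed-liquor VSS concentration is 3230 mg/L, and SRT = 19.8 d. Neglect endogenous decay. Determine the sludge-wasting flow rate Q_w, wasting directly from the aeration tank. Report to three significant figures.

Q_w ≈ 145 m³/d

With k_d = 0 the design equation reduces to V = Y Q (S₀−S) θ_c / X = 0.526 × 432 × (2070 − 8.53) × 19.8 / 3230 = 2872 m³.
Wasting from the aeration tank: Q_w = V / θ_c = 2872 / 19.8 = 145.0 m³/d.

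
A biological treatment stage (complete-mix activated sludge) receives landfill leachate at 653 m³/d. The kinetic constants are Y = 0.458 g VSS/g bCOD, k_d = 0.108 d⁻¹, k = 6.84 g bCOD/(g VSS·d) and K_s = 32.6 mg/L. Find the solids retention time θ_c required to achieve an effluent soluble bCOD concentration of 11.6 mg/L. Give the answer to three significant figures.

At the target effluent, Y k S/(K_s+S) = 0.458×6.84×11.6/44.20 = 0.8222 d⁻¹.
θ_c = 1/(μ − k_d) = 1/(0.8222 − 0.108) = 1/0.7142 = 1.400 d.

θ_c ≈ 1.40 d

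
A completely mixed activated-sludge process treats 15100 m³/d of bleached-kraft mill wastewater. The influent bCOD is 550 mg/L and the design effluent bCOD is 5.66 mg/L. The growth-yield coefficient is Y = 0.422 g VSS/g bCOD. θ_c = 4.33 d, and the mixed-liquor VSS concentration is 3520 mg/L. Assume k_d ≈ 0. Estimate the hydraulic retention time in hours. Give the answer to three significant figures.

With k_d = 0 the design equation reduces to V = Y Q (S₀−S) θ_c / X = 0.422 × 15100 × (550 − 5.66) × 4.33 / 3520 = 4267 m³.
HRT = V/Q = 4267 m³ / 15100 m³·d⁻¹ = 0.2826 d × 24 = 6.782 h.

τ ≈ 6.78 h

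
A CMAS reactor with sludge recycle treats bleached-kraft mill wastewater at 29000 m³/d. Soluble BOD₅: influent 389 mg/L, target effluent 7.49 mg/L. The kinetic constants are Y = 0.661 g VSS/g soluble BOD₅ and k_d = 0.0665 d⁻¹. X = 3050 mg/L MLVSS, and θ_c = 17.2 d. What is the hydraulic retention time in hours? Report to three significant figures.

τ ≈ 15.9 h

Steady-state biomass mass balance: V·X·(1 + k_d·θ_c) = Y·Q·(S₀ − S)·θ_c, so V = 0.661 × 29000 × (389 − 7.49) × 17.2 / [3050 × (1 + 0.0665 × 17.2)] = 1.26×10^8 / 6539 = 19238 m³.
Hydraulic retention time τ = V/Q = 19238 / 29000 = 0.6634 d = 15.92 h.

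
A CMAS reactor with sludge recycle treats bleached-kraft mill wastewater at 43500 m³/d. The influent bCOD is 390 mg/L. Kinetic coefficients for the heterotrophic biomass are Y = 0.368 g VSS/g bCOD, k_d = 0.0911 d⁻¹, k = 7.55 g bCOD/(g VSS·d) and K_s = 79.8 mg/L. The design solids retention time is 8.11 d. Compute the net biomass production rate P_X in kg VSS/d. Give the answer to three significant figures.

P_X ≈ 3530 kg VSS/d

Effluent substrate depends only on kinetics and SRT: S = K_s(1 + k_d θ_c) / [θ_c(Yk − k_d) − 1] = 79.8 × (1 + 0.0911 × 8.11) / [8.11 × (0.368 × 7.55 − 0.0911) − 1] = 138.8 / 20.79 = 6.673 mg/L.
Y_obs = Y / (1 + k_d θ_c) = 0.368 / (1 + 0.0911 × 8.11) = 0.368 / 1.739 = 0.2116.
Substrate removed = Q·(S₀ − S) = 43500 m³/d × (390 − 6.67) g/m³ = 1.67×10^7 g/d = 16675 kg/d.
P_X = Y_obs · Q(S₀ − S) = 0.2116 × 16675 = 3529 kg VSS/d.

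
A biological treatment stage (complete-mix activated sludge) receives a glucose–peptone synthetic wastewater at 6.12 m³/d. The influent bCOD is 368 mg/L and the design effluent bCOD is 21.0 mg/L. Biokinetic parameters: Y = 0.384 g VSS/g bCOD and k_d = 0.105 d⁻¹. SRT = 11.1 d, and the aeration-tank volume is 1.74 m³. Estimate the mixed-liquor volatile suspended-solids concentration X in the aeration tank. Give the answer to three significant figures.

Solving the biomass balance for X: X = Y Q (S₀−S) θ_c / [V (1+k_d θ_c)] = 0.384 × 6.12 × (368 − 21.0) × 11.1 / [1.74 × (1 + 0.105 × 11.1)] = 2402 mg/L.

X ≈ 2400 mg/L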